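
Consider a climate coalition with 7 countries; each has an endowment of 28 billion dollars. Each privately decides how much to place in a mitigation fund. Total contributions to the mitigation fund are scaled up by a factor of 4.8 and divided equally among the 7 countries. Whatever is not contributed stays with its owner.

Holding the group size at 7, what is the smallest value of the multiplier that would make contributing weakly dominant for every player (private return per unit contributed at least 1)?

7

A contributed unit returns (multiplier)/7 to its contributor.
This reaches 1 exactly when the multiplier is 7.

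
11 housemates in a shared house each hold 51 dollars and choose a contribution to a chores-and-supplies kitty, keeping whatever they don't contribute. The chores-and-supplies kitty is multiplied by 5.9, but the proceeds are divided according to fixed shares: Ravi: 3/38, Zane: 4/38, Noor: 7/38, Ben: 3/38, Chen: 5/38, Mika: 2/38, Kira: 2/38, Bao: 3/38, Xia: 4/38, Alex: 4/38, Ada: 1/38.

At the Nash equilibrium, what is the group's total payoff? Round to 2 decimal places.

810.90 dollars

A player with share s gets back 5.9·s per unit contributed, so full contribution is dominant for anyone with s > 1/5.9 = 0.1695 and zero contribution is dominant for anyone below.
Only Noor (7/38) clears that bar, contributing 51; the remaining 10 contribute 0. Total contributed: 51.
The chores-and-supplies kitty pays out 5.9 × 51 = 300.90 in total (split across the unequal shares, but the aggregate is all that matters for the group sum).
The 10 free-riders keep 51 each, adding 510. Group total = 510 + 300.90 = 810.90.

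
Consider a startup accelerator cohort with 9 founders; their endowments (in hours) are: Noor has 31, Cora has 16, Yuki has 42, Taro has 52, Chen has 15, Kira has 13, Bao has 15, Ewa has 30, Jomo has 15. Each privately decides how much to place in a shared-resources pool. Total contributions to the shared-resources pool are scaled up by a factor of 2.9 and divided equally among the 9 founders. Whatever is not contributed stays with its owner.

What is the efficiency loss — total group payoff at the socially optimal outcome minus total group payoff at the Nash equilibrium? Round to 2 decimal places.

435.10 hours

The private return per contributed unit is 2.9/9 = 0.3222 < 1 for every player regardless of endowment, so the Nash equilibrium is zero contribution and the group total is Σ E_j = 31 + 16 + 42 + 52 + 15 + 13 + 15 + 30 + 15 = 229.
Each contributed unit returns 2.900 to the group, so the social optimum is full contribution by everyone: group total = 2.900 × 229 = 664.10.
Efficiency loss = (2.900 − 1) × 229 = 435.10.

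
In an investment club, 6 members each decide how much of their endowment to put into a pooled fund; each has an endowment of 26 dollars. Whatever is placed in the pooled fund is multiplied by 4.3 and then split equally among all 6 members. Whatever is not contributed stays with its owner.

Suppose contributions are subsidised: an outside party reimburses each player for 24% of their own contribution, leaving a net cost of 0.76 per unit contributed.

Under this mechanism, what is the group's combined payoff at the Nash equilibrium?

156.00 dollars

Even with the mechanism, each unit contributed returns only (4.3/6) / 0.76 = 0.9430 per unit of net cost, so contributing nothing is still dominant.
At the Nash equilibrium no one contributes; group total payoff = 6 × 26 = 156.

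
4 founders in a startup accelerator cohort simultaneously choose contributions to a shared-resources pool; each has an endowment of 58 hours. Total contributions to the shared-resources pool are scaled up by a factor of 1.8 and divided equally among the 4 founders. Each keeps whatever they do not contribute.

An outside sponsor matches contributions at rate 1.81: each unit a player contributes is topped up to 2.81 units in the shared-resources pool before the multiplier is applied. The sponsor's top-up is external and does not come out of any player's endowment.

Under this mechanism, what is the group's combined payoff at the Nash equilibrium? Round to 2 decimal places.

Under the mechanism each unit contributed yields 1.8 × 2.81 / 4 = 1.2645 back to its contributor per unit of net cost, which exceeds 1, making full contribution the dominant choice for everyone.
So the Nash equilibrium is full contribution by all 4; the group earns 1.8 × 2.81 × 232 = 1173.46.

1173.46 hours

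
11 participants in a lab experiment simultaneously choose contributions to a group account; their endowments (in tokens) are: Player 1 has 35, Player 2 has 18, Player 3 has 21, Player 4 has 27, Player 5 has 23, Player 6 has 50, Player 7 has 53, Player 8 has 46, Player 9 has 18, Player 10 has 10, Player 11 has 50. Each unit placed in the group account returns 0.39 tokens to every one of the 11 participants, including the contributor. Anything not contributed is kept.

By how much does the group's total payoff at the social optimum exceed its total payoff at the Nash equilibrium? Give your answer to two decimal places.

The private return per contributed unit is 0.39 < 1 for everyone, so the Nash equilibrium is zero contribution and the group total is Σ E_j = 35 + 18 + 21 + 27 + 23 + 50 + 53 + 46 + 18 + 10 + 50 = 351.
Each contributed unit returns 4.290 to the group, so the social optimum is full contribution by everyone: group total = 4.290 × 351 = 1505.79.
Efficiency loss = (4.290 − 1) × 351 = 1154.79.

1154.79 tokens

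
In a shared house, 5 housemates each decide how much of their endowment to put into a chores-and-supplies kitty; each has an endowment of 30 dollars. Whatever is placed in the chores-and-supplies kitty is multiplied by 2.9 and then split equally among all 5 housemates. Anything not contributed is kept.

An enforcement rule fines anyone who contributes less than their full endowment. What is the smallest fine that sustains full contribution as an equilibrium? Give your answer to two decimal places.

12.60 dollars

Given the others contribute fully, the best deviation is to contribute 0 (any partial contribution still incurs the fine and gives up units whose private return 0.5800 is below 1).
Deviating from 30 to 0 saves 30 dollars but forfeits the deviator's share of the drop in the chores-and-supplies kitty: 2.9/5 × 30 = 17.40.
So the deviation gain is 30 − 17.40 = 12.60, and the fine must be at least 12.60 dollars to wipe it out.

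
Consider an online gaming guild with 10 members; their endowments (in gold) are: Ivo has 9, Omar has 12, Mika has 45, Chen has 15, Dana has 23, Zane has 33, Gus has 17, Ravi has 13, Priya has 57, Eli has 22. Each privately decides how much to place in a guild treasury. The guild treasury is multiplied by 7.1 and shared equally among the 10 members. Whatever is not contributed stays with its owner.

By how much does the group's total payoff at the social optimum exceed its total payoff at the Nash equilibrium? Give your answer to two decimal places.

1500.60 gold

The private return per contributed unit is 7.1/10 = 0.7100 < 1 for every player regardless of endowment, so the Nash equilibrium is zero contribution and the group total is Σ E_j = 9 + 12 + 45 + 15 + 23 + 33 + 17 + 13 + 57 + 22 = 246.
Each contributed unit returns 7.100 to the group, so the social optimum is full contribution by everyone: group total = 7.100 × 246 = 1746.60.
Efficiency loss = (7.100 − 1) × 246 = 1500.60.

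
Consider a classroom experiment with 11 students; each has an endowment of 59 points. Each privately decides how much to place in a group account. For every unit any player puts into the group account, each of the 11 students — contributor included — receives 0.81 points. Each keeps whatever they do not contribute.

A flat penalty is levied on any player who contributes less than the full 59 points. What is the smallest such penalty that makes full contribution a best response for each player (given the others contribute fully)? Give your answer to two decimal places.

11.21 points

Given the others contribute fully, the best deviation is to contribute 0 (any partial contribution still incurs the fine and gives up units whose private return 0.81 is below 1).
Deviating from 59 to 0 saves 59 points but forfeits the deviator's share of the drop in the group account: 0.81 × 59 = 47.79.
So the deviation gain is 59 − 47.79 = 11.21, and the fine must be at least 11.21 points to wipe it out.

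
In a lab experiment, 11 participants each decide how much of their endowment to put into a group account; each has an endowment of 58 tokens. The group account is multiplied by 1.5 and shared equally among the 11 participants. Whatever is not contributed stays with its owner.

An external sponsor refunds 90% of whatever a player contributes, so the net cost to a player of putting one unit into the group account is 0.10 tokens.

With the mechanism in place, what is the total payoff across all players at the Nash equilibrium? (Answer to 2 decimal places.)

1531.20 tokens

Under the mechanism each unit contributed yields (1.5/11) / 0.10 = 1.3636 back to its contributor per unit of net cost, which exceeds 1, making full contribution the dominant choice for everyone.
So the Nash equilibrium is full contribution by all 11; the group earns 11 × (58 × 0.90 + 1.5 × 58) = 1531.20.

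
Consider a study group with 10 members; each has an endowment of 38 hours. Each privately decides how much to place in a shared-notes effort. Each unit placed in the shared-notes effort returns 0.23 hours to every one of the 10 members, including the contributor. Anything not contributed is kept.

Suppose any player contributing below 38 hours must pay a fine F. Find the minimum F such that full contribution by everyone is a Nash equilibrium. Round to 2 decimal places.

29.26 hours

Given the others contribute fully, the best deviation is to contribute 0 (any partial contribution still incurs the fine and gives up units whose private return 0.23 is below 1).
Deviating from 38 to 0 saves 38 hours but forfeits the deviator's share of the drop in the shared-notes effort: 0.23 × 38 = 8.74.
So the deviation gain is 38 − 8.74 = 29.26, and the fine must be at least 29.26 hours to wipe it out.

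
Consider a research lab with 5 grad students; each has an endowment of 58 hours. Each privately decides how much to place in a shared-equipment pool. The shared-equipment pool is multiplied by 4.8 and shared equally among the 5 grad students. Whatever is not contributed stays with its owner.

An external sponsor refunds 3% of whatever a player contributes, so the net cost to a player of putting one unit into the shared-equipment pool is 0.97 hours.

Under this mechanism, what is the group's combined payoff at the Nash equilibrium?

The effective private return is (4.8/5) / 0.97 = 0.9897, which is still under 1, so the mechanism doesn't change anyone's dominant strategy: zero contribution.
At the Nash equilibrium no one contributes; group total payoff = 5 × 58 = 290.

290.00 hours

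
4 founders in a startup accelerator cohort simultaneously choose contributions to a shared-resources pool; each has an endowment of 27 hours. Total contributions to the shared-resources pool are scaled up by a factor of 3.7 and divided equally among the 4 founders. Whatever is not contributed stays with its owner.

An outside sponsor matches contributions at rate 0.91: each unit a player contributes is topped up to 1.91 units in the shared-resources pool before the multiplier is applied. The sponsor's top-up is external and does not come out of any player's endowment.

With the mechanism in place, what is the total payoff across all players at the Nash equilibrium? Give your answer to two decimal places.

With the mechanism, a contributed unit returns 3.7 × 1.91 / 4 = 1.7668 per unit of net cost to the contributor — now above 1 — so contributing fully is weakly dominant for every player.
At the Nash equilibrium everyone contributes 27. Group total payoff = 3.7 × 1.91 × 108 = 763.24.

763.24 hours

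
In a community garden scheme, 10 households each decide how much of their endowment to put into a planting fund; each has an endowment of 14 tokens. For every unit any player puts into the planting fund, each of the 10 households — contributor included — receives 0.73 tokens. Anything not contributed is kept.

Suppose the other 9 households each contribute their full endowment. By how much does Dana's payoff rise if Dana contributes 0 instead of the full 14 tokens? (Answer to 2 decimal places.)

Switching from a contribution of 14 to 0 lets Dana keep an extra 14 tokens, but lowers the planting fund by 14, which costs Dana their own share of that drop: 0.73 × 14 = 10.22.
Net gain = 14 − 10.22 = 3.78. The private return per contributed unit (0.73) is below 1, so free-riding is indeed the best response regardless of what the others do.

3.78 tokens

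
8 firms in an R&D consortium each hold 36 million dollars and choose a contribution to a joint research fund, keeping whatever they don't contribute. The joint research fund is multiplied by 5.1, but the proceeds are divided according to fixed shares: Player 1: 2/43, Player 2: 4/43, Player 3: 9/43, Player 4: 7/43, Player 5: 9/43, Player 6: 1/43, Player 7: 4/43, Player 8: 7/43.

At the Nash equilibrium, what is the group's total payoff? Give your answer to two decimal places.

A player with share s gets back 5.1·s per unit contributed, so full contribution is dominant for anyone with s > 1/5.1 = 0.1961 and zero contribution is dominant for anyone below.
Player 3 and Player 5 clear that bar, contributing 36 each; the remaining 6 contribute 0. Total contributed: 72.
The joint research fund pays out 5.1 × 72 = 367.20 in total (split across the unequal shares, but the aggregate is all that matters for the group sum).
The 6 free-riders keep 36 each, adding 216. Group total = 216 + 367.20 = 583.20.

583.20 million dollars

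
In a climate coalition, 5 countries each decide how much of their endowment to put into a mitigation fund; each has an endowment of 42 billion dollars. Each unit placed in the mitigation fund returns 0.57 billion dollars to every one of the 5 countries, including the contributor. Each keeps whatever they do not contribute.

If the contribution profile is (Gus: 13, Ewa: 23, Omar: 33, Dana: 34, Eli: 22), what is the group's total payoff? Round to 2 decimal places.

Total contributed: 13 + 23 + 33 + 34 + 22 = 125; total kept: 5 × 42 − 125 = 85.
The mitigation fund pays out 0.57 × 5 × 125 = 356.25 in aggregate.
Group total = 85 + 356.25 = 441.25.

441.25 billion dollars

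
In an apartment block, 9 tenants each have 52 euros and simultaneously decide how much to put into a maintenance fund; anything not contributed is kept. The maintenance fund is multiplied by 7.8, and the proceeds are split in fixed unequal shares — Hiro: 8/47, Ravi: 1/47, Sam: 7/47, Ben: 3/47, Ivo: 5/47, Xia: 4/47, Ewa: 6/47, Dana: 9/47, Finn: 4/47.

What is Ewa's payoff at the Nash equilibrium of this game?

For player j, contributing a unit is worthwhile iff 7.8 × (j's share) ≥ 1, i.e. iff j's share is at least 0.1282.
Hiro, Sam and Dana are above the threshold, contributing 52 each; the remaining 6 contribute 0. Total contributed: 156.
Ewa keeps 52 and receives 7.8 × 156 × 6/47 = 155.34 from the maintenance fund, for a payoff of 207.34.

207.34 euros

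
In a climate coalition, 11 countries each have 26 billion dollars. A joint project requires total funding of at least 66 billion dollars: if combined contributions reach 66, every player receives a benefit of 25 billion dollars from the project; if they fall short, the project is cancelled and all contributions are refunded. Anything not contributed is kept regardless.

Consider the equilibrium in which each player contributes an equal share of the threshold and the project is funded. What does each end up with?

Equal share of the threshold: 66/11 = 6.
At this profile no one gains by cutting their contribution: any cut drops the total below 66, the project is cancelled, contributions are refunded, and the deviator ends with 26, which is less than 26 − 6 + 25 = 45. Contributing more than 6 just wastes the excess. So contributing exactly 6 is a best response.
Each player's payoff: 26 − 6 + 25 = 45.

45 billion dollars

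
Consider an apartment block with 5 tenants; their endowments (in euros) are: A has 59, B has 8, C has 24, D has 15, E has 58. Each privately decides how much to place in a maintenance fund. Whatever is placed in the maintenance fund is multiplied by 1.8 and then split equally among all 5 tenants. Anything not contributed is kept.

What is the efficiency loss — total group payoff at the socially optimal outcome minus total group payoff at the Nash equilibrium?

The private return per contributed unit is 1.8/5 = 0.3600 < 1 for every player regardless of endowment, so the Nash equilibrium is zero contribution and the group total is Σ E_j = 59 + 8 + 24 + 15 + 58 = 164.
Each contributed unit returns 1.800 to the group, so the social optimum is full contribution by everyone: group total = 1.800 × 164 = 295.20.
Efficiency loss = (1.800 − 1) × 164 = 131.20.

131.20 euros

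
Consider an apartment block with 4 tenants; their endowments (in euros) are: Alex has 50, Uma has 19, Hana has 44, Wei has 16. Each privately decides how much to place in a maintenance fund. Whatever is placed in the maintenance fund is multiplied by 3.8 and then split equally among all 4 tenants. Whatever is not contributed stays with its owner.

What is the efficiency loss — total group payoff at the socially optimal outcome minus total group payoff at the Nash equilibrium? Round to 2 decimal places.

The private return per contributed unit is 3.8/4 = 0.9500 < 1 for every player regardless of endowment, so the Nash equilibrium is zero contribution and the group total is Σ E_j = 50 + 19 + 44 + 16 = 129.
Each contributed unit returns 3.800 to the group, so the social optimum is full contribution by everyone: group total = 3.800 × 129 = 490.20.
Efficiency loss = (3.800 − 1) × 129 = 361.20.

361.20 euros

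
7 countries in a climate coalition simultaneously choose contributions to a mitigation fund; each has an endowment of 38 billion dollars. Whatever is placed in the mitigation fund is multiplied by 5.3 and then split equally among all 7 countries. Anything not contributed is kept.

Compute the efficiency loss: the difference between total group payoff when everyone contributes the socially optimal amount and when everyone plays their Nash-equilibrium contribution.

Each contributed unit returns 5.3/7 = 0.7571 to its contributor — below 1 — so contributing 0 is dominant for every player. At the Nash equilibrium everyone keeps their 38, and the group total is 7 × 38 = 266.
Each contributed unit returns 5.300 to the group as a whole (0.7571 to each of 7 players), which exceeds 1, so the social optimum is full contribution: group total = 5.300 × 266 = 1409.80.
Efficiency loss = 1409.80 − 266 = 1143.80.

1143.80 billion dollars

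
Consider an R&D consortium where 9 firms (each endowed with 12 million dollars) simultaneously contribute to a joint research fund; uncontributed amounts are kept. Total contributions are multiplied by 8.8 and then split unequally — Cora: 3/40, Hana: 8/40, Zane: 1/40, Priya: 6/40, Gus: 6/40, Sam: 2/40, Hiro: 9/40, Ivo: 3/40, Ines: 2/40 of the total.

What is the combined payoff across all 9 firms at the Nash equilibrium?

482.40 million dollars

Player j's private return per contributed unit is 8.8 × (j's share). Contributing is weakly dominant for j when that share is at least 1/8.8 = 0.1136, and contributing 0 is dominant otherwise.
Hana, Priya, Gus and Hiro are above the threshold, contributing 12 each; the remaining 5 contribute 0. Total contributed: 48.
The joint research fund pays out 8.8 × 48 = 422.40 in total (split across the unequal shares, but the aggregate is all that matters for the group sum).
The 5 free-riders keep 12 each, adding 60. Group total = 60 + 422.40 = 482.40.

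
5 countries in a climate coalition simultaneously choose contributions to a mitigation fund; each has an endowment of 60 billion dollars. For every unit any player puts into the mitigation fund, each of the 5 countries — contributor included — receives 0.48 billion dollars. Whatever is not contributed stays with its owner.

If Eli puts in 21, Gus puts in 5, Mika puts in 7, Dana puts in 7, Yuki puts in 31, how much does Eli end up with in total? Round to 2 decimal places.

73.08 billion dollars

Total contributed: 21 + 5 + 7 + 7 + 31 = 71.
Each receives 0.48 × 71 = 34.08 from the mitigation fund.
Eli keeps 60 − 21 = 39, so Eli's payoff is 39 + 34.08 = 73.08.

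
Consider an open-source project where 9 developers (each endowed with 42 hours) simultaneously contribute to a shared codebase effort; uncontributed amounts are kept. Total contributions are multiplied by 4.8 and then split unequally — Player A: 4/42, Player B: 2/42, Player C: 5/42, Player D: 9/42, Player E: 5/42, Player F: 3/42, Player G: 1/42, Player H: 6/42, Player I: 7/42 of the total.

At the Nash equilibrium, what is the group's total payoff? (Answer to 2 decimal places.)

537.60 hours

For player j, contributing a unit is worthwhile iff 4.8 × (j's share) ≥ 1, i.e. iff j's share is at least 0.2083.
Player D alone (share 9/42) is above the threshold, contributing 42; the remaining 8 contribute 0. Total contributed: 42.
The shared codebase effort pays out 4.8 × 42 = 201.60 in total (split across the unequal shares, but the aggregate is all that matters for the group sum).
The 8 free-riders keep 42 each, adding 336. Group total = 336 + 201.60 = 537.60.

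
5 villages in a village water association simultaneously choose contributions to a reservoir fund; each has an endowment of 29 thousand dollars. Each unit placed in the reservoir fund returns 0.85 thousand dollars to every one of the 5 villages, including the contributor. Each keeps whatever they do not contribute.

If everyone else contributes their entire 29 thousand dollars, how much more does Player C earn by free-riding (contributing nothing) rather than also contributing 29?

Switching from a contribution of 29 to 0 lets Player C keep an extra 29 thousand dollars, but lowers the reservoir fund by 29, which costs Player C their own share of that drop: 0.85 × 29 = 24.65.
Net gain = 29 − 24.65 = 4.35. The private return per contributed unit (0.85) is below 1, so free-riding is indeed the best response regardless of what the others do.

4.35 thousand dollars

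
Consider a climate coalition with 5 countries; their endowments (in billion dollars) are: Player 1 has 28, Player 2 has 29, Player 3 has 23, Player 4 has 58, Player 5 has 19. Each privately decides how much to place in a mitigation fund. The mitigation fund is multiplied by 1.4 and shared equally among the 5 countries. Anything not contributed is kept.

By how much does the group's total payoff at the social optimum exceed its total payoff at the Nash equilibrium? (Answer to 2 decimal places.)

The private return per contributed unit is 1.4/5 = 0.2800 < 1 for every player regardless of endowment, so the Nash equilibrium is zero contribution and the group total is Σ E_j = 28 + 29 + 23 + 58 + 19 = 157.
Each contributed unit returns 1.400 to the group, so the social optimum is full contribution by everyone: group total = 1.400 × 157 = 219.80.
Efficiency loss = (1.400 − 1) × 157 = 62.80.

62.80 billion dollars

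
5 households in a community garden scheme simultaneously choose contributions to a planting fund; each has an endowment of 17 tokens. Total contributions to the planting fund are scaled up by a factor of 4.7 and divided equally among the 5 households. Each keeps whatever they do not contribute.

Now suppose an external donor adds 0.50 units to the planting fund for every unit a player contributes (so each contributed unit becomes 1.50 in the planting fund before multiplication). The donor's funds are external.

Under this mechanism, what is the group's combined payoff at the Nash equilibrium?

With the mechanism, a contributed unit returns 4.7 × 1.50 / 5 = 1.4100 per unit of net cost to the contributor — now above 1 — so contributing fully is weakly dominant for every player.
At the Nash equilibrium everyone contributes 17. Group total payoff = 4.7 × 1.50 × 85 = 599.25.

599.25 tokens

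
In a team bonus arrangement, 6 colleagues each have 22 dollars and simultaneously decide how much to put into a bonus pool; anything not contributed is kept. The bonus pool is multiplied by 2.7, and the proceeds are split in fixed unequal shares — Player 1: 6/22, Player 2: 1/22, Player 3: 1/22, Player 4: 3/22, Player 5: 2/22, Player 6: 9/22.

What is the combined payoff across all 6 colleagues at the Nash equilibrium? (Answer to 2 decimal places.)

For player j, contributing a unit is worthwhile iff 2.7 × (j's share) ≥ 1, i.e. iff j's share is at least 0.3704.
Only Player 6 (9/22) clears that bar, contributing 22; the remaining 5 contribute 0. Total contributed: 22.
The bonus pool pays out 2.7 × 22 = 59.40 in total (split across the unequal shares, but the aggregate is all that matters for the group sum).
The 5 free-riders keep 22 each, adding 110. Group total = 110 + 59.40 = 169.40.

169.40 dollars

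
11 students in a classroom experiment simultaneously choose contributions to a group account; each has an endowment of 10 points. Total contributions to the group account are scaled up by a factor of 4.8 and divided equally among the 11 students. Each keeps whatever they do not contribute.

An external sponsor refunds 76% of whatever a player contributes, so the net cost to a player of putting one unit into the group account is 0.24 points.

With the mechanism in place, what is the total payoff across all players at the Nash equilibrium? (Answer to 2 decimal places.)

611.60 points

The effective private return per unit is now (4.8/11) / 0.24 = 1.8182 > 1, so every player's dominant strategy flips to full contribution.
At the Nash equilibrium everyone contributes 10. Group total payoff = 11 × (10 × 0.76 + 4.8 × 10) = 611.60.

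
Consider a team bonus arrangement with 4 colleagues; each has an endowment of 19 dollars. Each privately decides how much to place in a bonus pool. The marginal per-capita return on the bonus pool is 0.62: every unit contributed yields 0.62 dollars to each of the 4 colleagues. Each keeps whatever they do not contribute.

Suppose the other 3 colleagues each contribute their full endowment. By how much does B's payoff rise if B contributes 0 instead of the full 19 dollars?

7.22 dollars

Switching from a contribution of 19 to 0 lets B keep an extra 19 dollars, but lowers the bonus pool by 19, which costs B their own share of that drop: 0.62 × 19 = 11.78.
Net gain = 19 − 11.78 = 7.22. The private return per contributed unit (0.62) is below 1, so free-riding is indeed the best response regardless of what the others do.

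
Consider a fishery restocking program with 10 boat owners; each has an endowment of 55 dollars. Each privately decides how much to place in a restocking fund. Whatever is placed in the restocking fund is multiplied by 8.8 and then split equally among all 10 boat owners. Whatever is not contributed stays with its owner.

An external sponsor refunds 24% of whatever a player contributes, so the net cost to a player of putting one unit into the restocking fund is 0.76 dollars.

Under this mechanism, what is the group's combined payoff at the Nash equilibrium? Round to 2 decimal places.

The effective private return per unit is now (8.8/10) / 0.76 = 1.1579 > 1, so every player's dominant strategy flips to full contribution.
At the Nash equilibrium everyone contributes 55. Group total payoff = 10 × (55 × 0.24 + 8.8 × 55) = 4972.00.

4972.00 dollars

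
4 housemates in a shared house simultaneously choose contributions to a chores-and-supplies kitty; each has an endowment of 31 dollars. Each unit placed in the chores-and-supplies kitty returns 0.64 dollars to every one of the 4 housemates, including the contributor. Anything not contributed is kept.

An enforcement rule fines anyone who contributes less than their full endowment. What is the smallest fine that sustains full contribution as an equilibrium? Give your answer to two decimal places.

11.16 dollars

Given the others contribute fully, the best deviation is to contribute 0 (any partial contribution still incurs the fine and gives up units whose private return 0.64 is below 1).
Deviating from 31 to 0 saves 31 dollars but forfeits the deviator's share of the drop in the chores-and-supplies kitty: 0.64 × 31 = 19.84.
So the deviation gain is 31 − 19.84 = 11.16, and the fine must be at least 11.16 dollars to wipe it out.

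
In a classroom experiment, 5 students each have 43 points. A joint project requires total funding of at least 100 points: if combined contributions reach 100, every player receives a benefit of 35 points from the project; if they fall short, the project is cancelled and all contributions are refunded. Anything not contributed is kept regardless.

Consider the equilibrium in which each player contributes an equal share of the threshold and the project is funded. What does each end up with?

Equal share of the threshold: 100/5 = 20.
At this profile no one gains by cutting their contribution: any cut drops the total below 100, the project is cancelled, contributions are refunded, and the deviator ends with 43, which is less than 43 − 20 + 35 = 58. Contributing more than 20 just wastes the excess. So contributing exactly 20 is a best response.
Each player's payoff: 43 − 20 + 35 = 58.

58 points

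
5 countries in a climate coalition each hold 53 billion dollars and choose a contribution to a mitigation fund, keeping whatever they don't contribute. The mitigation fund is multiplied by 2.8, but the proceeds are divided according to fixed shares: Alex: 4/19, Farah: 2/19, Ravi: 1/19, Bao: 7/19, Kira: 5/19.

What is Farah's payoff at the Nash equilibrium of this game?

68.62 billion dollars

For player j, contributing a unit is worthwhile iff 2.8 × (j's share) ≥ 1, i.e. iff j's share is at least 0.3571.
Only Bao (7/19) clears that bar, contributing 53; the remaining 4 contribute 0. Total contributed: 53.
Farah keeps 53 and receives 2.8 × 53 × 2/19 = 15.62 from the mitigation fund, for a payoff of 68.62.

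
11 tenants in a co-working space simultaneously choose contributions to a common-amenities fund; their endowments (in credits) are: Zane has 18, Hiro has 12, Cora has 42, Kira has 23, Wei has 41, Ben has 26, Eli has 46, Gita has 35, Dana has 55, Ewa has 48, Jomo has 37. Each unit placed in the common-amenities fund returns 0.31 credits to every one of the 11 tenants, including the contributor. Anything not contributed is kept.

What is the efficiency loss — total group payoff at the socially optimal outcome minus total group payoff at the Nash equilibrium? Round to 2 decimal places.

923.03 credits

The private return per contributed unit is 0.31 < 1 for everyone, so the Nash equilibrium is zero contribution and the group total is Σ E_j = 18 + 12 + 42 + 23 + 41 + 26 + 46 + 35 + 55 + 48 + 37 = 383.
Each contributed unit returns 3.410 to the group, so the social optimum is full contribution by everyone: group total = 3.410 × 383 = 1306.03.
Efficiency loss = (3.410 − 1) × 383 = 923.03.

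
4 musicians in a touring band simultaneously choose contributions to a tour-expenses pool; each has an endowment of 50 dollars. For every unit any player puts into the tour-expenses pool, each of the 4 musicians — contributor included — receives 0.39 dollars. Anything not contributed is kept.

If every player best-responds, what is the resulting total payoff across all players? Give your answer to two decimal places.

The private return per contributed unit is 0.39 < 1, so contributing 0 is dominant for every player. At the Nash equilibrium everyone keeps their 50, and the group total is 4 × 50 = 200.

200.00 dollars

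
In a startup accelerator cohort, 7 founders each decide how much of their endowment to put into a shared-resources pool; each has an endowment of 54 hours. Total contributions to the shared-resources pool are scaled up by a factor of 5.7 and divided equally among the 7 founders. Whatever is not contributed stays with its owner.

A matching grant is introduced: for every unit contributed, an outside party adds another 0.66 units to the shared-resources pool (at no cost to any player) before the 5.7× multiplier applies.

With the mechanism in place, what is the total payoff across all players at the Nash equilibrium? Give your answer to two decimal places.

3576.64 hours

With the mechanism, a contributed unit returns 5.7 × 1.66 / 7 = 1.3517 per unit of net cost to the contributor — now above 1 — so contributing fully is weakly dominant for every player.
At the Nash equilibrium everyone contributes 54. Group total payoff = 5.7 × 1.66 × 378 = 3576.64.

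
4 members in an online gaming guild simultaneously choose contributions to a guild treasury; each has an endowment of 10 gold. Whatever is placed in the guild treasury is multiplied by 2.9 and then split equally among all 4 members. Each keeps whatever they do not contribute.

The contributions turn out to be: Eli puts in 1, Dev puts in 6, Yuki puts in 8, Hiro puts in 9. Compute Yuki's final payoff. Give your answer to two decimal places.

19.40 gold

Total contributed: 1 + 6 + 8 + 9 = 24.
Each receives 2.9 × 24 / 4 = 17.40 from the guild treasury.
Yuki keeps 10 − 8 = 2, so Yuki's payoff is 2 + 17.40 = 19.40.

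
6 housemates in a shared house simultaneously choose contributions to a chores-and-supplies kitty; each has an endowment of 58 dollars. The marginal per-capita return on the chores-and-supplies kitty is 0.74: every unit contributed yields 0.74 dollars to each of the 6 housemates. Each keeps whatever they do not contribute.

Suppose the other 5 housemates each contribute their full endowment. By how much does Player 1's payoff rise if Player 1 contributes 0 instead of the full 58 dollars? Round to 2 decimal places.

15.08 dollars

Switching from a contribution of 58 to 0 lets Player 1 keep an extra 58 dollars, but lowers the chores-and-supplies kitty by 58, which costs Player 1 their own share of that drop: 0.74 × 58 = 42.92.
Net gain = 58 − 42.92 = 15.08. The private return per contributed unit (0.74) is below 1, so free-riding is indeed the best response regardless of what the others do.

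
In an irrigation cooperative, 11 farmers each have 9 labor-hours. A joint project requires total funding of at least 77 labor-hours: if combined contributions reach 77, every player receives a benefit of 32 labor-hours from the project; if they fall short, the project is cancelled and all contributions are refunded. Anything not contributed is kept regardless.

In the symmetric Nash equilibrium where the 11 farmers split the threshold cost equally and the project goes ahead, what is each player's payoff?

34 labor-hours

Equal share of the threshold: 77/11 = 7.
At this profile no one gains by cutting their contribution: any cut drops the total below 77, the project is cancelled, contributions are refunded, and the deviator ends with 9, which is less than 9 − 7 + 32 = 34. Contributing more than 7 just wastes the excess. So contributing exactly 7 is a best response.
Each player's payoff: 9 − 7 + 32 = 34.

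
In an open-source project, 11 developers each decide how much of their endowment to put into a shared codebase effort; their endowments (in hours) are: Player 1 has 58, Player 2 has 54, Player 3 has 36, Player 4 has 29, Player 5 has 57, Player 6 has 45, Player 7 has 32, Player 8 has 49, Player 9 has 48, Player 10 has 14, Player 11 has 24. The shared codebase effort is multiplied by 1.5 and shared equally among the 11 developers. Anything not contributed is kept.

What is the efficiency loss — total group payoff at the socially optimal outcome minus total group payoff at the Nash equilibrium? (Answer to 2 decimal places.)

The private return per contributed unit is 1.5/11 = 0.1364 < 1 for every player regardless of endowment, so the Nash equilibrium is zero contribution and the group total is Σ E_j = 58 + 54 + 36 + 29 + 57 + 45 + 32 + 49 + 48 + 14 + 24 = 446.
Each contributed unit returns 1.500 to the group, so the social optimum is full contribution by everyone: group total = 1.500 × 446 = 669.00.
Efficiency loss = (1.500 − 1) × 446 = 223.00.

223.00 hours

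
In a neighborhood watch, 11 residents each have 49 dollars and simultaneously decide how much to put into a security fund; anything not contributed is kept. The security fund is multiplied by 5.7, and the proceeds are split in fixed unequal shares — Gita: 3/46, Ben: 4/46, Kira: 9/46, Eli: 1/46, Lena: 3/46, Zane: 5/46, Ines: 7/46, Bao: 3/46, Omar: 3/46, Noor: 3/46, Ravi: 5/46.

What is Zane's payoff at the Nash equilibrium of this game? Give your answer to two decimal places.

79.36 dollars

Each unit j contributes comes back to j as 5.7 × (j's share), so j prefers to contribute only if that share exceeds 1/5.7 = 0.1754; otherwise keeping the unit dominates.
The only share above 0.1754 is Kira's 9/46, contributing 49; the remaining 10 contribute 0. Total contributed: 49.
Zane keeps 49 and receives 5.7 × 49 × 5/46 = 30.36 from the security fund, for a payoff of 79.36.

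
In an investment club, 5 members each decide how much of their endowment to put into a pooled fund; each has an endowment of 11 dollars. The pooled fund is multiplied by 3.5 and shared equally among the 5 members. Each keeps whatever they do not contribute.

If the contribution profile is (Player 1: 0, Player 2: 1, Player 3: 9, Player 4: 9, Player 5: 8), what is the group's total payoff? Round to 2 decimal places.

Total contributed: 0 + 1 + 9 + 9 + 8 = 27; total kept: 5 × 11 − 27 = 28.
The pooled fund pays out 3.5 × 27 = 94.50 in aggregate.
Group total = 28 + 94.50 = 122.50.

122.50 dollars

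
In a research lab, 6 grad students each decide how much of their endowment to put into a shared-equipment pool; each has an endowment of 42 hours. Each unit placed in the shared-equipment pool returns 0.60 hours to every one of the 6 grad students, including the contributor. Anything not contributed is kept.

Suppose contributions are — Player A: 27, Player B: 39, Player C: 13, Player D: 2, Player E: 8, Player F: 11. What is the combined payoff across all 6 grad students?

512.00 hours

Total contributed: 27 + 39 + 13 + 2 + 8 + 11 = 100; total kept: 6 × 42 − 100 = 152.
The shared-equipment pool pays out 0.60 × 6 × 100 = 360.00 in aggregate.
Group total = 152 + 360.00 = 512.00.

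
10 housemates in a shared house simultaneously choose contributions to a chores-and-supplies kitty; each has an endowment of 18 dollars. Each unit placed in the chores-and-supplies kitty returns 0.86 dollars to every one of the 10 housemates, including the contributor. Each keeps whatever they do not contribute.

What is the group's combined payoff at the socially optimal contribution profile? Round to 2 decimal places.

1548.00 dollars

Each contributed unit returns 8.600 to the group as a whole (0.86 to each of 10 players), which exceeds 1, so the social optimum is full contribution: group total = 8.600 × 180 = 1548.00.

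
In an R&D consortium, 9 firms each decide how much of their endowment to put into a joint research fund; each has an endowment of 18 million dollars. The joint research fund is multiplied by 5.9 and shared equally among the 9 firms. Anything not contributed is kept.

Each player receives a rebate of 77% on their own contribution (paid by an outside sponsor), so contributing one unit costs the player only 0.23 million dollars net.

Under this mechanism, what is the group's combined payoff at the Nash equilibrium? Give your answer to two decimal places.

The effective private return per unit is now (5.9/9) / 0.23 = 2.8502 > 1, so every player's dominant strategy flips to full contribution.
At the Nash equilibrium everyone contributes 18. Group total payoff = 9 × (18 × 0.77 + 5.9 × 18) = 1080.54.

1080.54 million dollars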